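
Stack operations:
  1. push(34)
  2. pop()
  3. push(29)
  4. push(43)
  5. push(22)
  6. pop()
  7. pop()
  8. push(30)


push(34) -> [34]
pop()->34, []
push(29) -> [29]
push(43) -> [29, 43]
push(22) -> [29, 43, 22]
pop()->22, [29, 43]
pop()->43, [29]
push(30) -> [29, 30]

Final stack: [29, 30]


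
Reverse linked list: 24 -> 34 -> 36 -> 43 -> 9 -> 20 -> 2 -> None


Step 1: curr=24, set curr.next=prev(None) | reversed so far: 24
Step 2: curr=34, set curr.next=prev(24) | reversed so far: 34 -> 24
Step 3: curr=36, set curr.next=prev(34) | reversed so far: 36 -> 34 -> 24
Step 4: curr=43, set curr.next=prev(36) | reversed so far: 43 -> 36 -> 34 -> 24
Step 5: curr=9, set curr.next=prev(43) | reversed so far: 9 -> 43 -> 36 -> 34 -> 24
Step 6: curr=20, set curr.next=prev(9) | reversed so far: 20 -> 9 -> 43 -> 36 -> 34 -> 24
Step 7: curr=2, set curr.next=prev(20) | reversed so far: 2 -> 20 -> 9 -> 43 -> 36 -> 34 -> 24

2 -> 20 -> 9 -> 43 -> 36 -> 34 -> 24 -> None


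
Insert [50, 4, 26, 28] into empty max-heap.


Insert 50: [50]
Insert 4: [50, 4]
Insert 26: [50, 4, 26]
Insert 28: [50, 28, 26, 4]

Final heap: [50, 28, 26, 4]


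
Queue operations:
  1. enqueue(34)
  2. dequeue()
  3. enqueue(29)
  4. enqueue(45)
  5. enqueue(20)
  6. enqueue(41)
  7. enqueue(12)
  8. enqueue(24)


enqueue(34) -> [34]
dequeue()->34, []
enqueue(29) -> [29]
enqueue(45) -> [29, 45]
enqueue(20) -> [29, 45, 20]
enqueue(41) -> [29, 45, 20, 41]
enqueue(12) -> [29, 45, 20, 41, 12]
enqueue(24) -> [29, 45, 20, 41, 12, 24]

Final queue: [29, 45, 20, 41, 12, 24]


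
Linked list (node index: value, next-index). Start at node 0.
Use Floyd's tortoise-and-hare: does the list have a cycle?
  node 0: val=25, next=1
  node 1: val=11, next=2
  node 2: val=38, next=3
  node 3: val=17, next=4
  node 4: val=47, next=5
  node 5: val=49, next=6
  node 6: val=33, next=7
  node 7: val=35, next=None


Floyd's tortoise (slow, +1) and hare (fast, +2):
  init: slow=0, fast=0
  step 1: slow=1, fast=2
  step 2: slow=2, fast=4
  step 3: slow=3, fast=6
  step 4: fast 6->7->None, no cycle

Cycle: no


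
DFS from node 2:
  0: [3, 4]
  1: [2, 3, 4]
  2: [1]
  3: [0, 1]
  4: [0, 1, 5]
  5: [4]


Visit 2, push [1]
Visit 1, push [4, 3]
Visit 3, push [0]
Visit 0, push [4]
Visit 4, push [5]
Visit 5, push []

DFS order: [2, 1, 3, 0, 4, 5]


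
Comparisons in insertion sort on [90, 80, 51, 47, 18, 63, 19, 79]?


Algorithm: insertion sort
Input: [90, 80, 51, 47, 18, 63, 19, 79]
Sorted: [18, 19, 47, 51, 63, 79, 80, 90]

22


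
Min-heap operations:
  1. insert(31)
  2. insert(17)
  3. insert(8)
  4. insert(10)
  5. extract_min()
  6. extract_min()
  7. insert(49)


insert(31) -> [31]
insert(17) -> [17, 31]
insert(8) -> [8, 31, 17]
insert(10) -> [8, 10, 17, 31]
extract_min()->8, [10, 31, 17]
extract_min()->10, [17, 31]
insert(49) -> [17, 31, 49]

Final heap: [17, 31, 49]


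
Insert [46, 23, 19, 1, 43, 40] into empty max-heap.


Insert 46: [46]
Insert 23: [46, 23]
Insert 19: [46, 23, 19]
Insert 1: [46, 23, 19, 1]
Insert 43: [46, 43, 19, 1, 23]
Insert 40: [46, 43, 40, 1, 23, 19]

Final heap: [46, 43, 40, 1, 23, 19]


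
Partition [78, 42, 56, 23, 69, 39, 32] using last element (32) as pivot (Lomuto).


Pivot: 32
  23 <= 32: swap -> [23, 42, 56, 78, 69, 39, 32]
Place pivot at 1: [23, 32, 56, 78, 69, 39, 42]

Partitioned: [23, 32, 56, 78, 69, 39, 42]


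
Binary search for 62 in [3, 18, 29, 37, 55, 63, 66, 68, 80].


Step 1: lo=0, hi=8, mid=4, val=55
Step 2: lo=5, hi=8, mid=6, val=66
Step 3: lo=5, hi=5, mid=5, val=63

Not found


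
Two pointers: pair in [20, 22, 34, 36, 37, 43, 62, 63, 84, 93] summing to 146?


lo=0(20)+hi=9(93)=113
lo=1(22)+hi=9(93)=115
lo=2(34)+hi=9(93)=127
lo=3(36)+hi=9(93)=129
lo=4(37)+hi=9(93)=130
lo=5(43)+hi=9(93)=136
lo=6(62)+hi=9(93)=155
lo=6(62)+hi=8(84)=146

Yes: 62+84=146


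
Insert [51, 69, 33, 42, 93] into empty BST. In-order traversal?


Insert 51: root
Insert 69: R from 51
Insert 33: L from 51
Insert 42: L from 51 -> R from 33
Insert 93: R from 51 -> R from 69

In-order: [33, 42, 51, 69, 93]


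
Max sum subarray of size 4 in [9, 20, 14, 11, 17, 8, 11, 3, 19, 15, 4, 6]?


[0:4]: 54
[1:5]: 62
[2:6]: 50
[3:7]: 47
[4:8]: 39
[5:9]: 41
[6:10]: 48
[7:11]: 41
[8:12]: 44

Max: 62 at [1:5]


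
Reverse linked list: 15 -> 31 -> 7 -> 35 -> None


Step 1: curr=15, set curr.next=prev(None) | reversed so far: 15
Step 2: curr=31, set curr.next=prev(15) | reversed so far: 31 -> 15
Step 3: curr=7, set curr.next=prev(31) | reversed so far: 7 -> 31 -> 15
Step 4: curr=35, set curr.next=prev(7) | reversed so far: 35 -> 7 -> 31 -> 15

35 -> 7 -> 31 -> 15 -> None


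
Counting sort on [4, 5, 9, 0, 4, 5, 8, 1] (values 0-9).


Input: [4, 5, 9, 0, 4, 5, 8, 1]
Counts: [1, 1, 0, 0, 2, 2, 0, 0, 1, 1]

Sorted: [0, 1, 4, 4, 5, 5, 8, 9]


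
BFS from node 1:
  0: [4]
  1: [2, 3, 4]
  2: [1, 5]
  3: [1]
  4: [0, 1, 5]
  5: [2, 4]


Visit 1, enqueue [2, 3, 4]
Visit 2, enqueue [5]
Visit 3, enqueue []
Visit 4, enqueue [0]
Visit 5, enqueue []
Visit 0, enqueue []

BFS order: [1, 2, 3, 4, 5, 0]


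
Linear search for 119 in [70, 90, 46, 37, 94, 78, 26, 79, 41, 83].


i=0: 70!=119
i=1: 90!=119
i=2: 46!=119
i=3: 37!=119
i=4: 94!=119
i=5: 78!=119
i=6: 26!=119
i=7: 79!=119
i=8: 41!=119
i=9: 83!=119

Not found, 10 comps


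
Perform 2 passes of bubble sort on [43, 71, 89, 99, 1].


Initial: [43, 71, 89, 99, 1]
Pass 1: [43, 71, 89, 1, 99] (1 swaps)
Pass 2: [43, 71, 1, 89, 99] (1 swaps)

After 2 passes: [43, 71, 1, 89, 99]


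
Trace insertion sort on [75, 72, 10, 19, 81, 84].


Initial: [75, 72, 10, 19, 81, 84]
Insert 72: [72, 75, 10, 19, 81, 84]
Insert 10: [10, 72, 75, 19, 81, 84]
Insert 19: [10, 19, 72, 75, 81, 84]
Insert 81: [10, 19, 72, 75, 81, 84]
Insert 84: [10, 19, 72, 75, 81, 84]

Sorted: [10, 19, 72, 75, 81, 84]


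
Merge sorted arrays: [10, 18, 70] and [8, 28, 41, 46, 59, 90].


Take 8 from B
Take 10 from A
Take 18 from A
Take 28 from B
Take 41 from B
Take 46 from B
Take 59 from B
Take 70 from A

Merged: [8, 10, 18, 28, 41, 46, 59, 70, 90]


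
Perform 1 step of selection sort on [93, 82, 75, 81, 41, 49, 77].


Initial: [93, 82, 75, 81, 41, 49, 77]
Step 1: min=41 at 4
  Swap: [41, 82, 75, 81, 93, 49, 77]

After 1 step: [41, 82, 75, 81, 93, 49, 77]


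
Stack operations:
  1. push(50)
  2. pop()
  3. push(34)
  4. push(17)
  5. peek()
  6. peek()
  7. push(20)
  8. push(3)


push(50) -> [50]
pop()->50, []
push(34) -> [34]
push(17) -> [34, 17]
peek()->17
peek()->17
push(20) -> [34, 17, 20]
push(3) -> [34, 17, 20, 3]

Final stack: [34, 17, 20, 3]


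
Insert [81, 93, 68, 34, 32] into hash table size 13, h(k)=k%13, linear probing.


Insert 81: h=3 -> slot 3
Insert 93: h=2 -> slot 2
Insert 68: h=3, 1 probes -> slot 4
Insert 34: h=8 -> slot 8
Insert 32: h=6 -> slot 6

Table: [None, None, 93, 81, 68, None, 32, None, 34, None, None, None, None]


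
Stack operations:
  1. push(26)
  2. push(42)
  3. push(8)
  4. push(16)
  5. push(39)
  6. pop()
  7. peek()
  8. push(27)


push(26) -> [26]
push(42) -> [26, 42]
push(8) -> [26, 42, 8]
push(16) -> [26, 42, 8, 16]
push(39) -> [26, 42, 8, 16, 39]
pop()->39, [26, 42, 8, 16]
peek()->16
push(27) -> [26, 42, 8, 16, 27]

Final stack: [26, 42, 8, 16, 27]


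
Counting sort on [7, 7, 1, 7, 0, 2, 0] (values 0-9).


Input: [7, 7, 1, 7, 0, 2, 0]
Counts: [2, 1, 1, 0, 0, 0, 0, 3, 0, 0]

Sorted: [0, 0, 1, 2, 7, 7, 7]


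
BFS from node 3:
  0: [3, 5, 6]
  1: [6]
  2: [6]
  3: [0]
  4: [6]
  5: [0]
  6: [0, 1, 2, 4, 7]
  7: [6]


Visit 3, enqueue [0]
Visit 0, enqueue [5, 6]
Visit 5, enqueue []
Visit 6, enqueue [1, 2, 4, 7]
Visit 1, enqueue []
Visit 2, enqueue []
Visit 4, enqueue []
Visit 7, enqueue []

BFS order: [3, 0, 5, 6, 1, 2, 4, 7]


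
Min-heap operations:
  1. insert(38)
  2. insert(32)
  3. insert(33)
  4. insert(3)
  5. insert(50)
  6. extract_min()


insert(38) -> [38]
insert(32) -> [32, 38]
insert(33) -> [32, 38, 33]
insert(3) -> [3, 32, 33, 38]
insert(50) -> [3, 32, 33, 38, 50]
extract_min()->3, [32, 38, 33, 50]

Final heap: [32, 38, 33, 50]


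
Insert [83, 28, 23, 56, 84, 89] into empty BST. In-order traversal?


Insert 83: root
Insert 28: L from 83
Insert 23: L from 83 -> L from 28
Insert 56: L from 83 -> R from 28
Insert 84: R from 83
Insert 89: R from 83 -> R from 84

In-order: [23, 28, 56, 83, 84, 89]


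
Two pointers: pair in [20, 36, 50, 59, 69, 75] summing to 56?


lo=0(20)+hi=5(75)=95
lo=0(20)+hi=4(69)=89
lo=0(20)+hi=3(59)=79
lo=0(20)+hi=2(50)=70
lo=0(20)+hi=1(36)=56

Yes: 20+36=56


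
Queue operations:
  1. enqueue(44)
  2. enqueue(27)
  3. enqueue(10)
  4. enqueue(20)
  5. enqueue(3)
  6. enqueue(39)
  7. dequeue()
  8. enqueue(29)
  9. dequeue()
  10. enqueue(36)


enqueue(44) -> [44]
enqueue(27) -> [44, 27]
enqueue(10) -> [44, 27, 10]
enqueue(20) -> [44, 27, 10, 20]
enqueue(3) -> [44, 27, 10, 20, 3]
enqueue(39) -> [44, 27, 10, 20, 3, 39]
dequeue()->44, [27, 10, 20, 3, 39]
enqueue(29) -> [27, 10, 20, 3, 39, 29]
dequeue()->27, [10, 20, 3, 39, 29]
enqueue(36) -> [10, 20, 3, 39, 29, 36]

Final queue: [10, 20, 3, 39, 29, 36]


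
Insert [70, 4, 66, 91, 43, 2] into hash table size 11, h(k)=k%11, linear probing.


Insert 70: h=4 -> slot 4
Insert 4: h=4, 1 probes -> slot 5
Insert 66: h=0 -> slot 0
Insert 91: h=3 -> slot 3
Insert 43: h=10 -> slot 10
Insert 2: h=2 -> slot 2

Table: [66, None, 2, 91, 70, 4, None, None, None, None, 43]


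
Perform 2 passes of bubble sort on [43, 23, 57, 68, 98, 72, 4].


Initial: [43, 23, 57, 68, 98, 72, 4]
Pass 1: [23, 43, 57, 68, 72, 4, 98] (3 swaps)
Pass 2: [23, 43, 57, 68, 4, 72, 98] (1 swaps)

After 2 passes: [23, 43, 57, 68, 4, 72, 98]


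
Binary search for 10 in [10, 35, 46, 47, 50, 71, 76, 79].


Step 1: lo=0, hi=7, mid=3, val=47
Step 2: lo=0, hi=2, mid=1, val=35
Step 3: lo=0, hi=0, mid=0, val=10

Found at index 0


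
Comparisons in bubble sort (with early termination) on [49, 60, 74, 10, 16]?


Algorithm: bubble sort (with early termination)
Input: [49, 60, 74, 10, 16]
Sorted: [10, 16, 49, 60, 74]

10


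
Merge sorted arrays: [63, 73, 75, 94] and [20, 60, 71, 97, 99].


Take 20 from B
Take 60 from B
Take 63 from A
Take 71 from B
Take 73 from A
Take 75 from A
Take 94 from A

Merged: [20, 60, 63, 71, 73, 75, 94, 97, 99]


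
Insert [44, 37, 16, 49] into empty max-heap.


Insert 44: [44]
Insert 37: [44, 37]
Insert 16: [44, 37, 16]
Insert 49: [49, 44, 16, 37]

Final heap: [49, 44, 16, 37]


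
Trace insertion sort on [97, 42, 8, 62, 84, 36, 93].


Initial: [97, 42, 8, 62, 84, 36, 93]
Insert 42: [42, 97, 8, 62, 84, 36, 93]
Insert 8: [8, 42, 97, 62, 84, 36, 93]
Insert 62: [8, 42, 62, 97, 84, 36, 93]
Insert 84: [8, 42, 62, 84, 97, 36, 93]
Insert 36: [8, 36, 42, 62, 84, 97, 93]
Insert 93: [8, 36, 42, 62, 84, 93, 97]

Sorted: [8, 36, 42, 62, 84, 93, 97]


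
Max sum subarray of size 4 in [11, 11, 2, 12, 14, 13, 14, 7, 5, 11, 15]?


[0:4]: 36
[1:5]: 39
[2:6]: 41
[3:7]: 53
[4:8]: 48
[5:9]: 39
[6:10]: 37
[7:11]: 38

Max: 53 at [3:7]


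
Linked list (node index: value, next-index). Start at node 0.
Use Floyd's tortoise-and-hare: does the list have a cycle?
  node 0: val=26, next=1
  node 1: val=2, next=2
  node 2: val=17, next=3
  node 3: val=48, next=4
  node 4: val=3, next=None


Floyd's tortoise (slow, +1) and hare (fast, +2):
  init: slow=0, fast=0
  step 1: slow=1, fast=2
  step 2: slow=2, fast=4
  step 3: fast -> None, no cycle

Cycle: no


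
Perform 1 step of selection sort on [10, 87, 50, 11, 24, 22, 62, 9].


Initial: [10, 87, 50, 11, 24, 22, 62, 9]
Step 1: min=9 at 7
  Swap: [9, 87, 50, 11, 24, 22, 62, 10]

After 1 step: [9, 87, 50, 11, 24, 22, 62, 10]


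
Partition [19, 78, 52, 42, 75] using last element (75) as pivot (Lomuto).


Pivot: 75
  19 <= 75: advance i (no swap)
  52 <= 75: swap -> [19, 52, 78, 42, 75]
  42 <= 75: swap -> [19, 52, 42, 78, 75]
Place pivot at 3: [19, 52, 42, 75, 78]

Partitioned: [19, 52, 42, 75, 78]


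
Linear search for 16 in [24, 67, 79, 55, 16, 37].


i=0: 24!=16
i=1: 67!=16
i=2: 79!=16
i=3: 55!=16
i=4: 16==16 found!

Found at 4, 5 comps


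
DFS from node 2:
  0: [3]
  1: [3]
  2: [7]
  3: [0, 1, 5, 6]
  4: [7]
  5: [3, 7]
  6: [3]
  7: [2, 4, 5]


Visit 2, push [7]
Visit 7, push [5, 4]
Visit 4, push []
Visit 5, push [3]
Visit 3, push [6, 1, 0]
Visit 0, push []
Visit 1, push []
Visit 6, push []

DFS order: [2, 7, 4, 5, 3, 0, 1, 6]


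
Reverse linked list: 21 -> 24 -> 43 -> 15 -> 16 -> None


Step 1: curr=21, set curr.next=prev(None) | reversed so far: 21
Step 2: curr=24, set curr.next=prev(21) | reversed so far: 24 -> 21
Step 3: curr=43, set curr.next=prev(24) | reversed so far: 43 -> 24 -> 21
Step 4: curr=15, set curr.next=prev(43) | reversed so far: 15 -> 43 -> 24 -> 21
Step 5: curr=16, set curr.next=prev(15) | reversed so far: 16 -> 15 -> 43 -> 24 -> 21

16 -> 15 -> 43 -> 24 -> 21 -> None


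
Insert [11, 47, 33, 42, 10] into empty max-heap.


Insert 11: [11]
Insert 47: [47, 11]
Insert 33: [47, 11, 33]
Insert 42: [47, 42, 33, 11]
Insert 10: [47, 42, 33, 11, 10]

Final heap: [47, 42, 33, 11, 10]


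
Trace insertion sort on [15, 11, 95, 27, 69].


Initial: [15, 11, 95, 27, 69]
Insert 11: [11, 15, 95, 27, 69]
Insert 95: [11, 15, 95, 27, 69]
Insert 27: [11, 15, 27, 95, 69]
Insert 69: [11, 15, 27, 69, 95]

Sorted: [11, 15, 27, 69, 95]


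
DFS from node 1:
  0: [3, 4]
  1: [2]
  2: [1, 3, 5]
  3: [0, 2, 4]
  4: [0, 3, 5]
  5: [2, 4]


Visit 1, push [2]
Visit 2, push [5, 3]
Visit 3, push [4, 0]
Visit 0, push [4]
Visit 4, push [5]
Visit 5, push []

DFS order: [1, 2, 3, 0, 4, 5]


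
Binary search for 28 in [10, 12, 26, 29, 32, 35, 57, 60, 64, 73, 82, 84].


Step 1: lo=0, hi=11, mid=5, val=35
Step 2: lo=0, hi=4, mid=2, val=26
Step 3: lo=3, hi=4, mid=3, val=29

Not found


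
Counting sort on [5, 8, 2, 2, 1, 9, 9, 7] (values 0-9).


Input: [5, 8, 2, 2, 1, 9, 9, 7]
Counts: [0, 1, 2, 0, 0, 1, 0, 1, 1, 2]

Sorted: [1, 2, 2, 5, 7, 8, 9, 9]


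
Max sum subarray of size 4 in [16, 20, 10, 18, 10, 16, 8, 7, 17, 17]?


[0:4]: 64
[1:5]: 58
[2:6]: 54
[3:7]: 52
[4:8]: 41
[5:9]: 48
[6:10]: 49

Max: 64 at [0:4]


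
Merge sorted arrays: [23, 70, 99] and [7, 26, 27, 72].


Take 7 from B
Take 23 from A
Take 26 from B
Take 27 from B
Take 70 from A
Take 72 from B

Merged: [7, 23, 26, 27, 70, 72, 99]


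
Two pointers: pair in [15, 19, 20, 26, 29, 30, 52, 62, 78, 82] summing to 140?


lo=0(15)+hi=9(82)=97
lo=1(19)+hi=9(82)=101
lo=2(20)+hi=9(82)=102
lo=3(26)+hi=9(82)=108
lo=4(29)+hi=9(82)=111
lo=5(30)+hi=9(82)=112
lo=6(52)+hi=9(82)=134
lo=7(62)+hi=9(82)=144
lo=7(62)+hi=8(78)=140

Yes: 62+78=140


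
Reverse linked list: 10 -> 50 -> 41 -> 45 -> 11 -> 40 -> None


Step 1: curr=10, set curr.next=prev(None) | reversed so far: 10
Step 2: curr=50, set curr.next=prev(10) | reversed so far: 50 -> 10
Step 3: curr=41, set curr.next=prev(50) | reversed so far: 41 -> 50 -> 10
Step 4: curr=45, set curr.next=prev(41) | reversed so far: 45 -> 41 -> 50 -> 10
Step 5: curr=11, set curr.next=prev(45) | reversed so far: 11 -> 45 -> 41 -> 50 -> 10
Step 6: curr=40, set curr.next=prev(11) | reversed so far: 40 -> 11 -> 45 -> 41 -> 50 -> 10

40 -> 11 -> 45 -> 41 -> 50 -> 10 -> None


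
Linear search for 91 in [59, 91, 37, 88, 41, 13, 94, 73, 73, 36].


i=0: 59!=91
i=1: 91==91 found!

Found at 1, 2 comps


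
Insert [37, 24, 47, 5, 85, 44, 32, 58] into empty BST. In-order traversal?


Insert 37: root
Insert 24: L from 37
Insert 47: R from 37
Insert 5: L from 37 -> L from 24
Insert 85: R from 37 -> R from 47
Insert 44: R from 37 -> L from 47
Insert 32: L from 37 -> R from 24
Insert 58: R from 37 -> R from 47 -> L from 85

In-order: [5, 24, 32, 37, 44, 47, 58, 85]


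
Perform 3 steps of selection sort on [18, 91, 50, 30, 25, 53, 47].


Initial: [18, 91, 50, 30, 25, 53, 47]
Step 1: min=18 at 0
  Swap: [18, 91, 50, 30, 25, 53, 47]
Step 2: min=25 at 4
  Swap: [18, 25, 50, 30, 91, 53, 47]
Step 3: min=30 at 3
  Swap: [18, 25, 30, 50, 91, 53, 47]

After 3 steps: [18, 25, 30, 50, 91, 53, 47]


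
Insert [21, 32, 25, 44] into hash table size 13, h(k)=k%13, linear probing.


Insert 21: h=8 -> slot 8
Insert 32: h=6 -> slot 6
Insert 25: h=12 -> slot 12
Insert 44: h=5 -> slot 5

Table: [None, None, None, None, None, 44, 32, None, 21, None, None, None, 25]


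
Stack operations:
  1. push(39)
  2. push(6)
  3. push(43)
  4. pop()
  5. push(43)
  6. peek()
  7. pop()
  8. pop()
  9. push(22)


push(39) -> [39]
push(6) -> [39, 6]
push(43) -> [39, 6, 43]
pop()->43, [39, 6]
push(43) -> [39, 6, 43]
peek()->43
pop()->43, [39, 6]
pop()->6, [39]
push(22) -> [39, 22]

Final stack: [39, 22]


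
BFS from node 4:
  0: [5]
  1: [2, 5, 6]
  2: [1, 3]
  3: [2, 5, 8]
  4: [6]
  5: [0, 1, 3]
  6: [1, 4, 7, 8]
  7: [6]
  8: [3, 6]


Visit 4, enqueue [6]
Visit 6, enqueue [1, 7, 8]
Visit 1, enqueue [2, 5]
Visit 7, enqueue []
Visit 8, enqueue [3]
Visit 2, enqueue []
Visit 5, enqueue [0]
Visit 3, enqueue []
Visit 0, enqueue []

BFS order: [4, 6, 1, 7, 8, 2, 5, 3, 0]


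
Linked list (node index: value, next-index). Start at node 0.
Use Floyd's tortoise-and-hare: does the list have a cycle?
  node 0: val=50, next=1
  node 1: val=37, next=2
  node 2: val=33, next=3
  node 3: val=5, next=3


Floyd's tortoise (slow, +1) and hare (fast, +2):
  init: slow=0, fast=0
  step 1: slow=1, fast=2
  step 2: slow=2, fast=3
  step 3: slow=3, fast=3
  slow == fast at node 3: cycle detected

Cycle: yes


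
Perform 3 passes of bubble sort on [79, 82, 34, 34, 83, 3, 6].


Initial: [79, 82, 34, 34, 83, 3, 6]
Pass 1: [79, 34, 34, 82, 3, 6, 83] (4 swaps)
Pass 2: [34, 34, 79, 3, 6, 82, 83] (4 swaps)
Pass 3: [34, 34, 3, 6, 79, 82, 83] (2 swaps)

After 3 passes: [34, 34, 3, 6, 79, 82, 83]


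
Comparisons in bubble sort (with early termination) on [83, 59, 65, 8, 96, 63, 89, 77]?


Algorithm: bubble sort (with early termination)
Input: [83, 59, 65, 8, 96, 63, 89, 77]
Sorted: [8, 59, 63, 65, 77, 83, 89, 96]

22


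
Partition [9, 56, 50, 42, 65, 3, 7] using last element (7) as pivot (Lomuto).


Pivot: 7
  3 <= 7: swap -> [3, 56, 50, 42, 65, 9, 7]
Place pivot at 1: [3, 7, 50, 42, 65, 9, 56]

Partitioned: [3, 7, 50, 42, 65, 9, 56]


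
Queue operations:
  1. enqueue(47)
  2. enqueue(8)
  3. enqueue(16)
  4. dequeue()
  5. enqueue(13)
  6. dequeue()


enqueue(47) -> [47]
enqueue(8) -> [47, 8]
enqueue(16) -> [47, 8, 16]
dequeue()->47, [8, 16]
enqueue(13) -> [8, 16, 13]
dequeue()->8, [16, 13]

Final queue: [16, 13]


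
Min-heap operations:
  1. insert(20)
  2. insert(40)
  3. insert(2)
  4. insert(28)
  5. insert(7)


insert(20) -> [20]
insert(40) -> [20, 40]
insert(2) -> [2, 40, 20]
insert(28) -> [2, 28, 20, 40]
insert(7) -> [2, 7, 20, 40, 28]

Final heap: [2, 7, 20, 40, 28]


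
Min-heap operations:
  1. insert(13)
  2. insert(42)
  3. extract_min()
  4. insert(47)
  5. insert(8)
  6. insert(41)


insert(13) -> [13]
insert(42) -> [13, 42]
extract_min()->13, [42]
insert(47) -> [42, 47]
insert(8) -> [8, 47, 42]
insert(41) -> [8, 41, 42, 47]

Final heap: [8, 41, 42, 47]


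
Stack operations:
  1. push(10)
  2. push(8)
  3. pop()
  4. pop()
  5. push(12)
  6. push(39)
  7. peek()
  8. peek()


push(10) -> [10]
push(8) -> [10, 8]
pop()->8, [10]
pop()->10, []
push(12) -> [12]
push(39) -> [12, 39]
peek()->39
peek()->39

Final stack: [12, 39]


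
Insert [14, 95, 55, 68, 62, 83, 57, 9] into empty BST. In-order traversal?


Insert 14: root
Insert 95: R from 14
Insert 55: R from 14 -> L from 95
Insert 68: R from 14 -> L from 95 -> R from 55
Insert 62: R from 14 -> L from 95 -> R from 55 -> L from 68
Insert 83: R from 14 -> L from 95 -> R from 55 -> R from 68
Insert 57: R from 14 -> L from 95 -> R from 55 -> L from 68 -> L from 62
Insert 9: L from 14

In-order: [9, 14, 55, 57, 62, 68, 83, 95]


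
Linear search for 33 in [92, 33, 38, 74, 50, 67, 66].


i=0: 92!=33
i=1: 33==33 found!

Found at 1, 2 comps


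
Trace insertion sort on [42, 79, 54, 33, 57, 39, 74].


Initial: [42, 79, 54, 33, 57, 39, 74]
Insert 79: [42, 79, 54, 33, 57, 39, 74]
Insert 54: [42, 54, 79, 33, 57, 39, 74]
Insert 33: [33, 42, 54, 79, 57, 39, 74]
Insert 57: [33, 42, 54, 57, 79, 39, 74]
Insert 39: [33, 39, 42, 54, 57, 79, 74]
Insert 74: [33, 39, 42, 54, 57, 74, 79]

Sorted: [33, 39, 42, 54, 57, 74, 79]


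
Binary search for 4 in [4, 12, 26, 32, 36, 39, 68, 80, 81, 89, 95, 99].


Step 1: lo=0, hi=11, mid=5, val=39
Step 2: lo=0, hi=4, mid=2, val=26
Step 3: lo=0, hi=1, mid=0, val=4

Found at index 0


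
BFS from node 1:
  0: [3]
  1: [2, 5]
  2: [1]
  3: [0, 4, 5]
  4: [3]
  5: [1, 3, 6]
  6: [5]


Visit 1, enqueue [2, 5]
Visit 2, enqueue []
Visit 5, enqueue [3, 6]
Visit 3, enqueue [0, 4]
Visit 6, enqueue []
Visit 0, enqueue []
Visit 4, enqueue []

BFS order: [1, 2, 5, 3, 6, 0, 4]


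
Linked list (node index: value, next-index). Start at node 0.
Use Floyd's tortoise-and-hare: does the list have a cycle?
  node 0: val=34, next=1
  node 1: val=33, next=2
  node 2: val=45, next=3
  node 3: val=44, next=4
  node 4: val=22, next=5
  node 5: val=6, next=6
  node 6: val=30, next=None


Floyd's tortoise (slow, +1) and hare (fast, +2):
  init: slow=0, fast=0
  step 1: slow=1, fast=2
  step 2: slow=2, fast=4
  step 3: slow=3, fast=6
  step 4: fast -> None, no cycle

Cycle: no


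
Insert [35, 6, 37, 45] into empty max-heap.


Insert 35: [35]
Insert 6: [35, 6]
Insert 37: [37, 6, 35]
Insert 45: [45, 37, 35, 6]

Final heap: [45, 37, 35, 6]


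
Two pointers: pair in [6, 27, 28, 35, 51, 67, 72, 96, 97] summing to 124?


lo=0(6)+hi=8(97)=103
lo=1(27)+hi=8(97)=124

Yes: 27+97=124


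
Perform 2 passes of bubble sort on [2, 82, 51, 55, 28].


Initial: [2, 82, 51, 55, 28]
Pass 1: [2, 51, 55, 28, 82] (3 swaps)
Pass 2: [2, 51, 28, 55, 82] (1 swaps)

After 2 passes: [2, 51, 28, 55, 82]


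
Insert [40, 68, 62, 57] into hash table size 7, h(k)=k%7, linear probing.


Insert 40: h=5 -> slot 5
Insert 68: h=5, 1 probes -> slot 6
Insert 62: h=6, 1 probes -> slot 0
Insert 57: h=1 -> slot 1

Table: [62, 57, None, None, None, 40, 68]


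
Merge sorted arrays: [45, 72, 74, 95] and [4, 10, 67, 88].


Take 4 from B
Take 10 from B
Take 45 from A
Take 67 from B
Take 72 from A
Take 74 from A
Take 88 from B

Merged: [4, 10, 45, 67, 72, 74, 88, 95]


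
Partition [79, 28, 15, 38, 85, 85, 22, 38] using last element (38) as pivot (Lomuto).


Pivot: 38
  28 <= 38: swap -> [28, 79, 15, 38, 85, 85, 22, 38]
  15 <= 38: swap -> [28, 15, 79, 38, 85, 85, 22, 38]
  38 <= 38: swap -> [28, 15, 38, 79, 85, 85, 22, 38]
  22 <= 38: swap -> [28, 15, 38, 22, 85, 85, 79, 38]
Place pivot at 4: [28, 15, 38, 22, 38, 85, 79, 85]

Partitioned: [28, 15, 38, 22, 38, 85, 79, 85]


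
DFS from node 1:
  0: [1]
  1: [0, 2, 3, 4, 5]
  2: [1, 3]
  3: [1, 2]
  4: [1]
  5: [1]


Visit 1, push [5, 4, 3, 2, 0]
Visit 0, push []
Visit 2, push [3]
Visit 3, push []
Visit 4, push []
Visit 5, push []

DFS order: [1, 0, 2, 3, 4, 5]


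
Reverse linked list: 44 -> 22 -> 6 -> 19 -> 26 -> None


Step 1: curr=44, set curr.next=prev(None) | reversed so far: 44
Step 2: curr=22, set curr.next=prev(44) | reversed so far: 22 -> 44
Step 3: curr=6, set curr.next=prev(22) | reversed so far: 6 -> 22 -> 44
Step 4: curr=19, set curr.next=prev(6) | reversed so far: 19 -> 6 -> 22 -> 44
Step 5: curr=26, set curr.next=prev(19) | reversed so far: 26 -> 19 -> 6 -> 22 -> 44

26 -> 19 -> 6 -> 22 -> 44 -> None


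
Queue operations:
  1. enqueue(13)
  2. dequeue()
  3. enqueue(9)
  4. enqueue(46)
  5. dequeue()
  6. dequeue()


enqueue(13) -> [13]
dequeue()->13, []
enqueue(9) -> [9]
enqueue(46) -> [9, 46]
dequeue()->9, [46]
dequeue()->46, []

Final queue: []


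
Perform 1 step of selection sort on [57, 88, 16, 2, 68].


Initial: [57, 88, 16, 2, 68]
Step 1: min=2 at 3
  Swap: [2, 88, 16, 57, 68]

After 1 step: [2, 88, 16, 57, 68]


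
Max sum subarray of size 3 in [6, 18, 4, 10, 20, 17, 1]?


[0:3]: 28
[1:4]: 32
[2:5]: 34
[3:6]: 47
[4:7]: 38

Max: 47 at [3:6]


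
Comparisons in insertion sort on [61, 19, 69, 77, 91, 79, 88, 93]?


Algorithm: insertion sort
Input: [61, 19, 69, 77, 91, 79, 88, 93]
Sorted: [19, 61, 69, 77, 79, 88, 91, 93]

9


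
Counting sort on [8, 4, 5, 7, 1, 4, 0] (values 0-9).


Input: [8, 4, 5, 7, 1, 4, 0]
Counts: [1, 1, 0, 0, 2, 1, 0, 1, 1, 0]

Sorted: [0, 1, 4, 4, 5, 7, 8]


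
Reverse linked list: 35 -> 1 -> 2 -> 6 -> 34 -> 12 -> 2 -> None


Step 1: curr=35, set curr.next=prev(None) | reversed so far: 35
Step 2: curr=1, set curr.next=prev(35) | reversed so far: 1 -> 35
Step 3: curr=2, set curr.next=prev(1) | reversed so far: 2 -> 1 -> 35
Step 4: curr=6, set curr.next=prev(2) | reversed so far: 6 -> 2 -> 1 -> 35
Step 5: curr=34, set curr.next=prev(6) | reversed so far: 34 -> 6 -> 2 -> 1 -> 35
Step 6: curr=12, set curr.next=prev(34) | reversed so far: 12 -> 34 -> 6 -> 2 -> 1 -> 35
Step 7: curr=2, set curr.next=prev(12) | reversed so far: 2 -> 12 -> 34 -> 6 -> 2 -> 1 -> 35

2 -> 12 -> 34 -> 6 -> 2 -> 1 -> 35 -> None


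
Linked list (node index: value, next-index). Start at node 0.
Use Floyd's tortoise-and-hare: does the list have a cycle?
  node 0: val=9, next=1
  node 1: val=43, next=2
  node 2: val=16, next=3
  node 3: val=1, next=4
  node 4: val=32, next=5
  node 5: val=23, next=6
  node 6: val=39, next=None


Floyd's tortoise (slow, +1) and hare (fast, +2):
  init: slow=0, fast=0
  step 1: slow=1, fast=2
  step 2: slow=2, fast=4
  step 3: slow=3, fast=6
  step 4: fast -> None, no cycle

Cycle: no


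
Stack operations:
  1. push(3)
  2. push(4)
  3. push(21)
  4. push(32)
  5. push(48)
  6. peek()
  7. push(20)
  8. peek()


push(3) -> [3]
push(4) -> [3, 4]
push(21) -> [3, 4, 21]
push(32) -> [3, 4, 21, 32]
push(48) -> [3, 4, 21, 32, 48]
peek()->48
push(20) -> [3, 4, 21, 32, 48, 20]
peek()->20

Final stack: [3, 4, 21, 32, 48, 20]


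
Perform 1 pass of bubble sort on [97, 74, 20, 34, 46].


Initial: [97, 74, 20, 34, 46]
Pass 1: [74, 20, 34, 46, 97] (4 swaps)

After 1 pass: [74, 20, 34, 46, 97]


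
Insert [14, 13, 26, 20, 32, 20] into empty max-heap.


Insert 14: [14]
Insert 13: [14, 13]
Insert 26: [26, 13, 14]
Insert 20: [26, 20, 14, 13]
Insert 32: [32, 26, 14, 13, 20]
Insert 20: [32, 26, 20, 13, 20, 14]

Final heap: [32, 26, 20, 13, 20, 14]


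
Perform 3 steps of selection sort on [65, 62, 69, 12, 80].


Initial: [65, 62, 69, 12, 80]
Step 1: min=12 at 3
  Swap: [12, 62, 69, 65, 80]
Step 2: min=62 at 1
  Swap: [12, 62, 69, 65, 80]
Step 3: min=65 at 3
  Swap: [12, 62, 65, 69, 80]

After 3 steps: [12, 62, 65, 69, 80]


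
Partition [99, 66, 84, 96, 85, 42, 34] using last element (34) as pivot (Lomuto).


Pivot: 34
Place pivot at 0: [34, 66, 84, 96, 85, 42, 99]

Partitioned: [34, 66, 84, 96, 85, 42, 99]


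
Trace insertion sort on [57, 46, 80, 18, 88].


Initial: [57, 46, 80, 18, 88]
Insert 46: [46, 57, 80, 18, 88]
Insert 80: [46, 57, 80, 18, 88]
Insert 18: [18, 46, 57, 80, 88]
Insert 88: [18, 46, 57, 80, 88]

Sorted: [18, 46, 57, 80, 88]


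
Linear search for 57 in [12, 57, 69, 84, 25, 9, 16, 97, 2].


i=0: 12!=57
i=1: 57==57 found!

Found at 1, 2 comps


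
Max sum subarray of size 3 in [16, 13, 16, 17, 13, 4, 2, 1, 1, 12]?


[0:3]: 45
[1:4]: 46
[2:5]: 46
[3:6]: 34
[4:7]: 19
[5:8]: 7
[6:9]: 4
[7:10]: 14

Max: 46 at [1:4]


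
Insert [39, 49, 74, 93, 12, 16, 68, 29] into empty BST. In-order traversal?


Insert 39: root
Insert 49: R from 39
Insert 74: R from 39 -> R from 49
Insert 93: R from 39 -> R from 49 -> R from 74
Insert 12: L from 39
Insert 16: L from 39 -> R from 12
Insert 68: R from 39 -> R from 49 -> L from 74
Insert 29: L from 39 -> R from 12 -> R from 16

In-order: [12, 16, 29, 39, 49, 68, 74, 93]


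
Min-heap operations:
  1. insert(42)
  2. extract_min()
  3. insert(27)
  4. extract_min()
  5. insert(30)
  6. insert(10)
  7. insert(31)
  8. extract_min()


insert(42) -> [42]
extract_min()->42, []
insert(27) -> [27]
extract_min()->27, []
insert(30) -> [30]
insert(10) -> [10, 30]
insert(31) -> [10, 30, 31]
extract_min()->10, [30, 31]

Final heap: [30, 31]


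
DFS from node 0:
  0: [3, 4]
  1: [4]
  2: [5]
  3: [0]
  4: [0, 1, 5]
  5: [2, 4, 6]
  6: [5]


Visit 0, push [4, 3]
Visit 3, push []
Visit 4, push [5, 1]
Visit 1, push []
Visit 5, push [6, 2]
Visit 2, push []
Visit 6, push []

DFS order: [0, 3, 4, 1, 5, 2, 6]


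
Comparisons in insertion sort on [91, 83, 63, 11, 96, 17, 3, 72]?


Algorithm: insertion sort
Input: [91, 83, 63, 11, 96, 17, 3, 72]
Sorted: [3, 11, 17, 63, 72, 83, 91, 96]

22


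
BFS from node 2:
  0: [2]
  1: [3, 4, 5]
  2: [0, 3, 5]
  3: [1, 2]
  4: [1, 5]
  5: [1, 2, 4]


Visit 2, enqueue [0, 3, 5]
Visit 0, enqueue []
Visit 3, enqueue [1]
Visit 5, enqueue [4]
Visit 1, enqueue []
Visit 4, enqueue []

BFS order: [2, 0, 3, 5, 1, 4]


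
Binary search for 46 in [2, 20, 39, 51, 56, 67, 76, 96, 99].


Step 1: lo=0, hi=8, mid=4, val=56
Step 2: lo=0, hi=3, mid=1, val=20
Step 3: lo=2, hi=3, mid=2, val=39
Step 4: lo=3, hi=3, mid=3, val=51

Not found


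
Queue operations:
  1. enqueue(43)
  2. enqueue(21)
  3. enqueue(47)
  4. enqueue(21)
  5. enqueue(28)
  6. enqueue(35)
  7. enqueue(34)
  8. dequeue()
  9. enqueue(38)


enqueue(43) -> [43]
enqueue(21) -> [43, 21]
enqueue(47) -> [43, 21, 47]
enqueue(21) -> [43, 21, 47, 21]
enqueue(28) -> [43, 21, 47, 21, 28]
enqueue(35) -> [43, 21, 47, 21, 28, 35]
enqueue(34) -> [43, 21, 47, 21, 28, 35, 34]
dequeue()->43, [21, 47, 21, 28, 35, 34]
enqueue(38) -> [21, 47, 21, 28, 35, 34, 38]

Final queue: [21, 47, 21, 28, 35, 34, 38]


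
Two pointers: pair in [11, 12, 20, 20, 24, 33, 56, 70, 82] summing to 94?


lo=0(11)+hi=8(82)=93
lo=1(12)+hi=8(82)=94

Yes: 12+82=94


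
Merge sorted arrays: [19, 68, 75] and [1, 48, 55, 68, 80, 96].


Take 1 from B
Take 19 from A
Take 48 from B
Take 55 from B
Take 68 from A
Take 68 from B
Take 75 from A

Merged: [1, 19, 48, 55, 68, 68, 75, 80, 96]


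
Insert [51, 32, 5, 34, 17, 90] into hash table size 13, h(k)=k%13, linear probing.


Insert 51: h=12 -> slot 12
Insert 32: h=6 -> slot 6
Insert 5: h=5 -> slot 5
Insert 34: h=8 -> slot 8
Insert 17: h=4 -> slot 4
Insert 90: h=12, 1 probes -> slot 0

Table: [90, None, None, None, 17, 5, 32, None, 34, None, None, None, 51]


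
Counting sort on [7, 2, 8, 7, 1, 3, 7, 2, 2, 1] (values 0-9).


Input: [7, 2, 8, 7, 1, 3, 7, 2, 2, 1]
Counts: [0, 2, 3, 1, 0, 0, 0, 3, 1, 0]

Sorted: [1, 1, 2, 2, 2, 3, 7, 7, 7, 8]


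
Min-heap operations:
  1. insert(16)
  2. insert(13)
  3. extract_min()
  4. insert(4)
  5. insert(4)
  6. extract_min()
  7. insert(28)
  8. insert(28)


insert(16) -> [16]
insert(13) -> [13, 16]
extract_min()->13, [16]
insert(4) -> [4, 16]
insert(4) -> [4, 16, 4]
extract_min()->4, [4, 16]
insert(28) -> [4, 16, 28]
insert(28) -> [4, 16, 28, 28]

Final heap: [4, 16, 28, 28]


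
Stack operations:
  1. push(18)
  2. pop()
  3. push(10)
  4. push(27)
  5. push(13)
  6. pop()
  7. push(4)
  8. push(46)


push(18) -> [18]
pop()->18, []
push(10) -> [10]
push(27) -> [10, 27]
push(13) -> [10, 27, 13]
pop()->13, [10, 27]
push(4) -> [10, 27, 4]
push(46) -> [10, 27, 4, 46]

Final stack: [10, 27, 4, 46]


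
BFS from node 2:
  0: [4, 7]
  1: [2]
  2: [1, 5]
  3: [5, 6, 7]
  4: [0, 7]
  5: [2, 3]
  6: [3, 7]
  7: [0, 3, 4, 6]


Visit 2, enqueue [1, 5]
Visit 1, enqueue []
Visit 5, enqueue [3]
Visit 3, enqueue [6, 7]
Visit 6, enqueue []
Visit 7, enqueue [0, 4]
Visit 0, enqueue []
Visit 4, enqueue []

BFS order: [2, 1, 5, 3, 6, 7, 0, 4]


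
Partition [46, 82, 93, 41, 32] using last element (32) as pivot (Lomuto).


Pivot: 32
Place pivot at 0: [32, 82, 93, 41, 46]

Partitioned: [32, 82, 93, 41, 46]


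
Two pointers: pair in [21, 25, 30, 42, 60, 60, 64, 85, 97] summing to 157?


lo=0(21)+hi=8(97)=118
lo=1(25)+hi=8(97)=122
lo=2(30)+hi=8(97)=127
lo=3(42)+hi=8(97)=139
lo=4(60)+hi=8(97)=157

Yes: 60+97=157


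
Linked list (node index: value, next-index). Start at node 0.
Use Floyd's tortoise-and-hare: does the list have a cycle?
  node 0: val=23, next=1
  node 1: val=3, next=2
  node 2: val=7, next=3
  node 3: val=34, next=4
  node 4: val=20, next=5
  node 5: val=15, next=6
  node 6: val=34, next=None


Floyd's tortoise (slow, +1) and hare (fast, +2):
  init: slow=0, fast=0
  step 1: slow=1, fast=2
  step 2: slow=2, fast=4
  step 3: slow=3, fast=6
  step 4: fast -> None, no cycle

Cycle: no


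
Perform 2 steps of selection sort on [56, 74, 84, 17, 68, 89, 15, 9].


Initial: [56, 74, 84, 17, 68, 89, 15, 9]
Step 1: min=9 at 7
  Swap: [9, 74, 84, 17, 68, 89, 15, 56]
Step 2: min=15 at 6
  Swap: [9, 15, 84, 17, 68, 89, 74, 56]

After 2 steps: [9, 15, 84, 17, 68, 89, 74, 56]


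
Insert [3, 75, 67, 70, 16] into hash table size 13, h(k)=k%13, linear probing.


Insert 3: h=3 -> slot 3
Insert 75: h=10 -> slot 10
Insert 67: h=2 -> slot 2
Insert 70: h=5 -> slot 5
Insert 16: h=3, 1 probes -> slot 4

Table: [None, None, 67, 3, 16, 70, None, None, None, None, 75, None, None]


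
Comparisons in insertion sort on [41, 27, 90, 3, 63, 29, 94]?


Algorithm: insertion sort
Input: [41, 27, 90, 3, 63, 29, 94]
Sorted: [3, 27, 29, 41, 63, 90, 94]

12


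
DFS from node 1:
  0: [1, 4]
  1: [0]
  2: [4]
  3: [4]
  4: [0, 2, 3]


Visit 1, push [0]
Visit 0, push [4]
Visit 4, push [3, 2]
Visit 2, push []
Visit 3, push []

DFS order: [1, 0, 4, 2, 3]


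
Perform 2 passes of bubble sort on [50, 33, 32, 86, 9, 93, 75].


Initial: [50, 33, 32, 86, 9, 93, 75]
Pass 1: [33, 32, 50, 9, 86, 75, 93] (4 swaps)
Pass 2: [32, 33, 9, 50, 75, 86, 93] (3 swaps)

After 2 passes: [32, 33, 9, 50, 75, 86, 93]


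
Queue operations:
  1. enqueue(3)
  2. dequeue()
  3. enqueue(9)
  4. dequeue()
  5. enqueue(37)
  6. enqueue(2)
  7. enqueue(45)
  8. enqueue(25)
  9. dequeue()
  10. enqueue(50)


enqueue(3) -> [3]
dequeue()->3, []
enqueue(9) -> [9]
dequeue()->9, []
enqueue(37) -> [37]
enqueue(2) -> [37, 2]
enqueue(45) -> [37, 2, 45]
enqueue(25) -> [37, 2, 45, 25]
dequeue()->37, [2, 45, 25]
enqueue(50) -> [2, 45, 25, 50]

Final queue: [2, 45, 25, 50]


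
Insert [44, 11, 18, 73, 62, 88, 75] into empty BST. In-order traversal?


Insert 44: root
Insert 11: L from 44
Insert 18: L from 44 -> R from 11
Insert 73: R from 44
Insert 62: R from 44 -> L from 73
Insert 88: R from 44 -> R from 73
Insert 75: R from 44 -> R from 73 -> L from 88

In-order: [11, 18, 44, 62, 73, 75, 88]


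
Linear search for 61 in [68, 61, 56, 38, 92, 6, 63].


i=0: 68!=61
i=1: 61==61 found!

Found at 1, 2 comps


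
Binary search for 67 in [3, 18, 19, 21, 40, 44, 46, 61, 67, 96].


Step 1: lo=0, hi=9, mid=4, val=40
Step 2: lo=5, hi=9, mid=7, val=61
Step 3: lo=8, hi=9, mid=8, val=67

Found at index 8


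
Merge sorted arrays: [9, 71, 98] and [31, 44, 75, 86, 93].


Take 9 from A
Take 31 from B
Take 44 from B
Take 71 from A
Take 75 from B
Take 86 from B
Take 93 from B

Merged: [9, 31, 44, 71, 75, 86, 93, 98]


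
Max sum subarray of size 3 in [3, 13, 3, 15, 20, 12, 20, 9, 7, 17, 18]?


[0:3]: 19
[1:4]: 31
[2:5]: 38
[3:6]: 47
[4:7]: 52
[5:8]: 41
[6:9]: 36
[7:10]: 33
[8:11]: 42

Max: 52 at [4:7]


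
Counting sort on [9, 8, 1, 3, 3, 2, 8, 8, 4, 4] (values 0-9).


Input: [9, 8, 1, 3, 3, 2, 8, 8, 4, 4]
Counts: [0, 1, 1, 2, 2, 0, 0, 0, 3, 1]

Sorted: [1, 2, 3, 3, 4, 4, 8, 8, 8, 9]


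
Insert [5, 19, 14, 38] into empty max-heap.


Insert 5: [5]
Insert 19: [19, 5]
Insert 14: [19, 5, 14]
Insert 38: [38, 19, 14, 5]

Final heap: [38, 19, 14, 5]


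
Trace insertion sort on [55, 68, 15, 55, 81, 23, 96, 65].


Initial: [55, 68, 15, 55, 81, 23, 96, 65]
Insert 68: [55, 68, 15, 55, 81, 23, 96, 65]
Insert 15: [15, 55, 68, 55, 81, 23, 96, 65]
Insert 55: [15, 55, 55, 68, 81, 23, 96, 65]
Insert 81: [15, 55, 55, 68, 81, 23, 96, 65]
Insert 23: [15, 23, 55, 55, 68, 81, 96, 65]
Insert 96: [15, 23, 55, 55, 68, 81, 96, 65]
Insert 65: [15, 23, 55, 55, 65, 68, 81, 96]

Sorted: [15, 23, 55, 55, 65, 68, 81, 96]


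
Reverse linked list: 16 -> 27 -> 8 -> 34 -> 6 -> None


Step 1: curr=16, set curr.next=prev(None) | reversed so far: 16
Step 2: curr=27, set curr.next=prev(16) | reversed so far: 27 -> 16
Step 3: curr=8, set curr.next=prev(27) | reversed so far: 8 -> 27 -> 16
Step 4: curr=34, set curr.next=prev(8) | reversed so far: 34 -> 8 -> 27 -> 16
Step 5: curr=6, set curr.next=prev(34) | reversed so far: 6 -> 34 -> 8 -> 27 -> 16

6 -> 34 -> 8 -> 27 -> 16 -> None


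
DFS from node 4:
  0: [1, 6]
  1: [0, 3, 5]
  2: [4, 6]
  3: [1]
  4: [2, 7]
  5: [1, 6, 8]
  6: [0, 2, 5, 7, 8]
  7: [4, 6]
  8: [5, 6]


Visit 4, push [7, 2]
Visit 2, push [6]
Visit 6, push [8, 7, 5, 0]
Visit 0, push [1]
Visit 1, push [5, 3]
Visit 3, push []
Visit 5, push [8]
Visit 8, push []
Visit 7, push []

DFS order: [4, 2, 6, 0, 1, 3, 5, 8, 7]


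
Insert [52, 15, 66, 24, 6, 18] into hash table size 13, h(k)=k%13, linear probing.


Insert 52: h=0 -> slot 0
Insert 15: h=2 -> slot 2
Insert 66: h=1 -> slot 1
Insert 24: h=11 -> slot 11
Insert 6: h=6 -> slot 6
Insert 18: h=5 -> slot 5

Table: [52, 66, 15, None, None, 18, 6, None, None, None, None, 24, None]


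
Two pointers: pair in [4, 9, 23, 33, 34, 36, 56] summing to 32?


lo=0(4)+hi=6(56)=60
lo=0(4)+hi=5(36)=40
lo=0(4)+hi=4(34)=38
lo=0(4)+hi=3(33)=37
lo=0(4)+hi=2(23)=27
lo=1(9)+hi=2(23)=32

Yes: 9+23=32


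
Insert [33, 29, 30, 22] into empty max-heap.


Insert 33: [33]
Insert 29: [33, 29]
Insert 30: [33, 29, 30]
Insert 22: [33, 29, 30, 22]

Final heap: [33, 29, 30, 22]


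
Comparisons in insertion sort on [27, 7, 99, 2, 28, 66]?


Algorithm: insertion sort
Input: [27, 7, 99, 2, 28, 66]
Sorted: [2, 7, 27, 28, 66, 99]

9


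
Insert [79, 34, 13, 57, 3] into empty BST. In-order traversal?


Insert 79: root
Insert 34: L from 79
Insert 13: L from 79 -> L from 34
Insert 57: L from 79 -> R from 34
Insert 3: L from 79 -> L from 34 -> L from 13

In-order: [3, 13, 34, 57, 79]


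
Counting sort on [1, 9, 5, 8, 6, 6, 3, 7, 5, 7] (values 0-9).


Input: [1, 9, 5, 8, 6, 6, 3, 7, 5, 7]
Counts: [0, 1, 0, 1, 0, 2, 2, 2, 1, 1]

Sorted: [1, 3, 5, 5, 6, 6, 7, 7, 8, 9]


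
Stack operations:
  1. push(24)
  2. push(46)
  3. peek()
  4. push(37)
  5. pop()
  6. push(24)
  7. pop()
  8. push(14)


push(24) -> [24]
push(46) -> [24, 46]
peek()->46
push(37) -> [24, 46, 37]
pop()->37, [24, 46]
push(24) -> [24, 46, 24]
pop()->24, [24, 46]
push(14) -> [24, 46, 14]

Final stack: [24, 46, 14]


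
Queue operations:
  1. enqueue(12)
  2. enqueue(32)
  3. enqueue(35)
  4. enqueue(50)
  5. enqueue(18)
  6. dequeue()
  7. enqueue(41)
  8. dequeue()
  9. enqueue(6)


enqueue(12) -> [12]
enqueue(32) -> [12, 32]
enqueue(35) -> [12, 32, 35]
enqueue(50) -> [12, 32, 35, 50]
enqueue(18) -> [12, 32, 35, 50, 18]
dequeue()->12, [32, 35, 50, 18]
enqueue(41) -> [32, 35, 50, 18, 41]
dequeue()->32, [35, 50, 18, 41]
enqueue(6) -> [35, 50, 18, 41, 6]

Final queue: [35, 50, 18, 41, 6]


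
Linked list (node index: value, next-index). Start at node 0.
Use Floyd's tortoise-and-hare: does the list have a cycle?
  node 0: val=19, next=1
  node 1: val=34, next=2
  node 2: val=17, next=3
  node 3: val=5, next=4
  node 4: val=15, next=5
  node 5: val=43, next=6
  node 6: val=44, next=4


Floyd's tortoise (slow, +1) and hare (fast, +2):
  init: slow=0, fast=0
  step 1: slow=1, fast=2
  step 2: slow=2, fast=4
  step 3: slow=3, fast=6
  step 4: slow=4, fast=5
  step 5: slow=5, fast=4
  step 6: slow=6, fast=6
  slow == fast at node 6: cycle detected

Cycle: yes


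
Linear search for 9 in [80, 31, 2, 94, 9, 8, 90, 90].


i=0: 80!=9
i=1: 31!=9
i=2: 2!=9
i=3: 94!=9
i=4: 9==9 found!

Found at 4, 5 comps


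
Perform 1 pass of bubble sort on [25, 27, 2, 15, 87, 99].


Initial: [25, 27, 2, 15, 87, 99]
Pass 1: [25, 2, 15, 27, 87, 99] (2 swaps)

After 1 pass: [25, 2, 15, 27, 87, 99]
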